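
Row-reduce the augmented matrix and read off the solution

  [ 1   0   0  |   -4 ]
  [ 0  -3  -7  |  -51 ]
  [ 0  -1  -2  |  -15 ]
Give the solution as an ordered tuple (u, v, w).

(-4, 3, 6)

Multiply r2 by -1/3.
  [ 1   0    0  |   -4 ]
  [ 0   1  7/3  |   17 ]
  [ 0  -1   -2  |  -15 ]
Add r2 to r3.
  [ 1  0    0  |  -4 ]
  [ 0  1  7/3  |  17 ]
  [ 0  0  1/3  |   2 ]
Multiply r3 by 3.
  [ 1  0    0  |  -4 ]
  [ 0  1  7/3  |  17 ]
  [ 0  0    1  |   6 ]
Subtract 7/3 times r3 from r2.
  [ 1  0  0  |  -4 ]
  [ 0  1  0  |   3 ]
  [ 0  0  1  |   6 ]
Reading off the last column: u = -4, v = 3, w = 6.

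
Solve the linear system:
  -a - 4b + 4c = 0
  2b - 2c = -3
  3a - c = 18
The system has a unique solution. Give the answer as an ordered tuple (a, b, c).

(6, -3/2, 0)

Form the augmented matrix and row-reduce:
  [ -1  -4   4  |   0 ]
  [  0   2  -2  |  -3 ]
  [  3   0  -1  |  18 ]
Multiply r1 by -1.
  [ 1  4  -4  |   0 ]
  [ 0  2  -2  |  -3 ]
  [ 3  0  -1  |  18 ]
Subtract 3 times r1 from r3.
  [ 1    4  -4  |   0 ]
  [ 0    2  -2  |  -3 ]
  [ 0  -12  11  |  18 ]
Multiply r2 by 1/2.
  [ 1    4  -4  |     0 ]
  [ 0    1  -1  |  -3/2 ]
  [ 0  -12  11  |    18 ]
Add 12 times r2 to r3.
  [ 1  4  -4  |     0 ]
  [ 0  1  -1  |  -3/2 ]
  [ 0  0  -1  |     0 ]
Multiply r3 by -1.
  [ 1  4  -4  |     0 ]
  [ 0  1  -1  |  -3/2 ]
  [ 0  0   1  |     0 ]
Add r3 to r2.
  [ 1  4  -4  |     0 ]
  [ 0  1   0  |  -3/2 ]
  [ 0  0   1  |     0 ]
Add 4 times r3 to r1.
  [ 1  4  0  |     0 ]
  [ 0  1  0  |  -3/2 ]
  [ 0  0  1  |     0 ]
Subtract 4 times r2 from r1.
  [ 1  0  0  |     6 ]
  [ 0  1  0  |  -3/2 ]
  [ 0  0  1  |     0 ]
Reading off the last column: a = 6, b = -3/2, c = 0.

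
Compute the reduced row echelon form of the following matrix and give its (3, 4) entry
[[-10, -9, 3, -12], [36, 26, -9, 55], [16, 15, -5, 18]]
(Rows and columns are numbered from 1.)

3

R1 ← -1/10·R1
R2 ← R2 − 36·R1
R3 ← R3 − 16·R1
R2 ← -5/32·R2
R3 ← R3 − 3/5·R2
R3 ← -32·R3
R2 ← R2 + 9/32·R3
R1 ← R1 + 3/10·R3
R1 ← R1 − 9/10·R2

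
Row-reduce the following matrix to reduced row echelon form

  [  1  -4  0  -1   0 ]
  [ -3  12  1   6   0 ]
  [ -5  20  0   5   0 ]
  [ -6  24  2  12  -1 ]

[[1, -4, 0, -1, 0], [0, 0, 1, 3, 0], [0, 0, 0, 0, 1], [0, 0, 0, 0, 0]]

r2 ← r2 + 3·r1
r3 ← r3 + 5·r1
r4 ← r4 + 6·r1
r4 ← r4 − 2·r2
r3 <-> r4
r3 ← -1·r3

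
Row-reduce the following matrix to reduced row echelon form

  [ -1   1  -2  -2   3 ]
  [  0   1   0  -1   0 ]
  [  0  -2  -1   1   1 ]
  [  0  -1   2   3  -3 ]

Multiply ρ1 by -1.
Add 2 times ρ2 to ρ3.
Add ρ2 to ρ4.
Multiply ρ3 by -1.
Subtract 2 times ρ3 from ρ4.
Multiply ρ4 by -1.
Add ρ4 to ρ3.
Add 3 times ρ4 to ρ1.
Subtract 2 times ρ3 from ρ1.
Add ρ2 to ρ1.

[[1, 0, 0, -1, 0], [0, 1, 0, -1, 0], [0, 0, 1, 1, 0], [0, 0, 0, 0, 1]]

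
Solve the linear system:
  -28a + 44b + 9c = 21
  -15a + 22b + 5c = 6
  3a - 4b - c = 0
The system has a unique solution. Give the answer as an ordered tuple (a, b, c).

Form the augmented matrix and row-reduce:
  [ -28  44   9  |  21 ]
  [ -15  22   5  |   6 ]
  [   3  -4  -1  |   0 ]
r1 -> -1/28·r1
  [   1  -11/7  -9/28  |  -3/4 ]
  [ -15     22      5  |     6 ]
  [   3     -4     -1  |     0 ]
r2 -> r2 + 15·r1
  [ 1  -11/7  -9/28  |   -3/4 ]
  [ 0  -11/7   5/28  |  -21/4 ]
  [ 3     -4     -1  |      0 ]
r3 -> r3 − 3·r1
  [ 1  -11/7  -9/28  |   -3/4 ]
  [ 0  -11/7   5/28  |  -21/4 ]
  [ 0    5/7  -1/28  |    9/4 ]
r2 -> -7/11·r2
  [ 1  -11/7  -9/28  |    -3/4 ]
  [ 0      1  -5/44  |  147/44 ]
  [ 0    5/7  -1/28  |     9/4 ]
r3 -> r3 − 5/7·r2
  [ 1  -11/7  -9/28  |    -3/4 ]
  [ 0      1  -5/44  |  147/44 ]
  [ 0      0   1/22  |   -3/22 ]
r3 -> 22·r3
  [ 1  -11/7  -9/28  |    -3/4 ]
  [ 0      1  -5/44  |  147/44 ]
  [ 0      0      1  |      -3 ]
r2 -> r2 + 5/44·r3
  [ 1  -11/7  -9/28  |  -3/4 ]
  [ 0      1      0  |     3 ]
  [ 0      0      1  |    -3 ]
r1 -> r1 + 9/28·r3
  [ 1  -11/7  0  |  -12/7 ]
  [ 0      1  0  |      3 ]
  [ 0      0  1  |     -3 ]
r1 -> r1 + 11/7·r2
  [ 1  0  0  |   3 ]
  [ 0  1  0  |   3 ]
  [ 0  0  1  |  -3 ]
Reading off the last column: a = 3, b = 3, c = -3.

(3, 3, -3)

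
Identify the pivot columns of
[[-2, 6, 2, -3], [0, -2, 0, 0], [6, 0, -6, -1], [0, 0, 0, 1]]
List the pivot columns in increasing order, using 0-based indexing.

0, 1, 3

R1 := -1/2·R1
  [ 1  -3  -1  3/2 ]
  [ 0  -2   0    0 ]
  [ 6   0  -6   -1 ]
  [ 0   0   0    1 ]
R3 := R3 − 6·R1
  [ 1  -3  -1  3/2 ]
  [ 0  -2   0    0 ]
  [ 0  18   0  -10 ]
  [ 0   0   0    1 ]
R2 := -1/2·R2
  [ 1  -3  -1  3/2 ]
  [ 0   1   0    0 ]
  [ 0  18   0  -10 ]
  [ 0   0   0    1 ]
R3 := R3 − 18·R2
  [ 1  -3  -1  3/2 ]
  [ 0   1   0    0 ]
  [ 0   0   0  -10 ]
  [ 0   0   0    1 ]
R3 := -1/10·R3
  [ 1  -3  -1  3/2 ]
  [ 0   1   0    0 ]
  [ 0   0   0    1 ]
  [ 0   0   0    1 ]
R4 := R4 − R3
  [ 1  -3  -1  3/2 ]
  [ 0   1   0    0 ]
  [ 0   0   0    1 ]
  [ 0   0   0    0 ]
R1 := R1 − 3/2·R3
  [ 1  -3  -1  0 ]
  [ 0   1   0  0 ]
  [ 0   0   0  1 ]
  [ 0   0   0  0 ]
R1 := R1 + 3·R2
  [ 1  0  -1  0 ]
  [ 0  1   0  0 ]
  [ 0  0   0  1 ]
  [ 0  0   0  0 ]
Pivot columns are the columns containing a leading 1.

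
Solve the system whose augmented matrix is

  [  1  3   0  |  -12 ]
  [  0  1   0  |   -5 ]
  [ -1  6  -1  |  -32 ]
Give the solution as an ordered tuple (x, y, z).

R3 ← R3 + R1
  [ 1  3   0  |  -12 ]
  [ 0  1   0  |   -5 ]
  [ 0  9  -1  |  -44 ]
R3 ← R3 − 9·R2
  [ 1  3   0  |  -12 ]
  [ 0  1   0  |   -5 ]
  [ 0  0  -1  |    1 ]
R3 ← -1·R3
  [ 1  3  0  |  -12 ]
  [ 0  1  0  |   -5 ]
  [ 0  0  1  |   -1 ]
R1 ← R1 − 3·R2
  [ 1  0  0  |   3 ]
  [ 0  1  0  |  -5 ]
  [ 0  0  1  |  -1 ]
Reading off the last column: x = 3, y = -5, z = -1.

(3, -5, -1)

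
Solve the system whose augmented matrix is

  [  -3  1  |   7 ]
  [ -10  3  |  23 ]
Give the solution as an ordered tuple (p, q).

(-2, 1)

ρ1 := -1/3·ρ1
  [   1  -1/3  |  -7/3 ]
  [ -10     3  |    23 ]
ρ2 := ρ2 + 10·ρ1
  [ 1  -1/3  |  -7/3 ]
  [ 0  -1/3  |  -1/3 ]
ρ2 := -3·ρ2
  [ 1  -1/3  |  -7/3 ]
  [ 0     1  |     1 ]
ρ1 := ρ1 + 1/3·ρ2
  [ 1  0  |  -2 ]
  [ 0  1  |   1 ]
Reading off the last column: p = -2, q = 1.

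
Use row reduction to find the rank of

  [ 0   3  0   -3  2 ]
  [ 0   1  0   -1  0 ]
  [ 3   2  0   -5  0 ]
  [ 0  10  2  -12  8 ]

R1 ↔ R3
  [ 3   2  0   -5  0 ]
  [ 0   1  0   -1  0 ]
  [ 0   3  0   -3  2 ]
  [ 0  10  2  -12  8 ]
R1 ← 1/3·R1
  [ 1  2/3  0  -5/3  0 ]
  [ 0    1  0    -1  0 ]
  [ 0    3  0    -3  2 ]
  [ 0   10  2   -12  8 ]
R3 ← R3 − 3·R2
  [ 1  2/3  0  -5/3  0 ]
  [ 0    1  0    -1  0 ]
  [ 0    0  0     0  2 ]
  [ 0   10  2   -12  8 ]
R4 ← R4 − 10·R2
  [ 1  2/3  0  -5/3  0 ]
  [ 0    1  0    -1  0 ]
  [ 0    0  0     0  2 ]
  [ 0    0  2    -2  8 ]
R3 ↔ R4
  [ 1  2/3  0  -5/3  0 ]
  [ 0    1  0    -1  0 ]
  [ 0    0  2    -2  8 ]
  [ 0    0  0     0  2 ]
R3 ← 1/2·R3
  [ 1  2/3  0  -5/3  0 ]
  [ 0    1  0    -1  0 ]
  [ 0    0  1    -1  4 ]
  [ 0    0  0     0  2 ]
R4 ← 1/2·R4
  [ 1  2/3  0  -5/3  0 ]
  [ 0    1  0    -1  0 ]
  [ 0    0  1    -1  4 ]
  [ 0    0  0     0  1 ]
R3 ← R3 − 4·R4
  [ 1  2/3  0  -5/3  0 ]
  [ 0    1  0    -1  0 ]
  [ 0    0  1    -1  0 ]
  [ 0    0  0     0  1 ]
R1 ← R1 − 2/3·R2
  [ 1  0  0  -1  0 ]
  [ 0  1  0  -1  0 ]
  [ 0  0  1  -1  0 ]
  [ 0  0  0   0  1 ]
The reduced form has 4 nonzero rows.

rank = 4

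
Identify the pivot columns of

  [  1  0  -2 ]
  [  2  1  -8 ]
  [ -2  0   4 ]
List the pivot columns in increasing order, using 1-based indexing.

1, 2

R2 ← R2 − 2·R1
  [  1  0  -2 ]
  [  0  1  -4 ]
  [ -2  0   4 ]
R3 ← R3 + 2·R1
  [ 1  0  -2 ]
  [ 0  1  -4 ]
  [ 0  0   0 ]
Pivot columns are the columns containing a leading 1.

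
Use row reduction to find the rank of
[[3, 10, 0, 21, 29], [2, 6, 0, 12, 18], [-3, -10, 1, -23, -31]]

rank = 3

r1 → 1/3·r1
  [  1  10/3  0    7  29/3 ]
  [  2     6  0   12    18 ]
  [ -3   -10  1  -23   -31 ]
r2 → r2 − 2·r1
  [  1  10/3  0    7  29/3 ]
  [  0  -2/3  0   -2  -4/3 ]
  [ -3   -10  1  -23   -31 ]
r3 → r3 + 3·r1
  [ 1  10/3  0   7  29/3 ]
  [ 0  -2/3  0  -2  -4/3 ]
  [ 0     0  1  -2    -2 ]
r2 → -3/2·r2
  [ 1  10/3  0   7  29/3 ]
  [ 0     1  0   3     2 ]
  [ 0     0  1  -2    -2 ]
r1 → r1 − 10/3·r2
  [ 1  0  0  -3   3 ]
  [ 0  1  0   3   2 ]
  [ 0  0  1  -2  -2 ]
The reduced form has 3 nonzero rows.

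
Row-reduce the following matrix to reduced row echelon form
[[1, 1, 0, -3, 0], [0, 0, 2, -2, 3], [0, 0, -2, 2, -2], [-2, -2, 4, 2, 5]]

[[1, 1, 0, -3, 0], [0, 0, 1, -1, 0], [0, 0, 0, 0, 1], [0, 0, 0, 0, 0]]

r4 → r4 + 2·r1
  [ 1  1   0  -3   0 ]
  [ 0  0   2  -2   3 ]
  [ 0  0  -2   2  -2 ]
  [ 0  0   4  -4   5 ]
r2 → 1/2·r2
  [ 1  1   0  -3    0 ]
  [ 0  0   1  -1  3/2 ]
  [ 0  0  -2   2   -2 ]
  [ 0  0   4  -4    5 ]
r3 → r3 + 2·r2
  [ 1  1  0  -3    0 ]
  [ 0  0  1  -1  3/2 ]
  [ 0  0  0   0    1 ]
  [ 0  0  4  -4    5 ]
r4 → r4 − 4·r2
  [ 1  1  0  -3    0 ]
  [ 0  0  1  -1  3/2 ]
  [ 0  0  0   0    1 ]
  [ 0  0  0   0   -1 ]
r4 → r4 + r3
  [ 1  1  0  -3    0 ]
  [ 0  0  1  -1  3/2 ]
  [ 0  0  0   0    1 ]
  [ 0  0  0   0    0 ]
r2 → r2 − 3/2·r3
  [ 1  1  0  -3  0 ]
  [ 0  0  1  -1  0 ]
  [ 0  0  0   0  1 ]
  [ 0  0  0   0  0 ]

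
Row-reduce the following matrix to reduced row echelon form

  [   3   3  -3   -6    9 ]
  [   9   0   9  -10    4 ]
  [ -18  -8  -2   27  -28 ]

R1 ← 1/3·R1
  [   1   1  -1   -2    3 ]
  [   9   0   9  -10    4 ]
  [ -18  -8  -2   27  -28 ]
R2 ← R2 − 9·R1
  [   1   1  -1  -2    3 ]
  [   0  -9  18   8  -23 ]
  [ -18  -8  -2  27  -28 ]
R3 ← R3 + 18·R1
  [ 1   1   -1  -2    3 ]
  [ 0  -9   18   8  -23 ]
  [ 0  10  -20  -9   26 ]
R2 ← -1/9·R2
  [ 1   1   -1    -2     3 ]
  [ 0   1   -2  -8/9  23/9 ]
  [ 0  10  -20    -9    26 ]
R3 ← R3 − 10·R2
  [ 1  1  -1    -2     3 ]
  [ 0  1  -2  -8/9  23/9 ]
  [ 0  0   0  -1/9   4/9 ]
R3 ← -9·R3
  [ 1  1  -1    -2     3 ]
  [ 0  1  -2  -8/9  23/9 ]
  [ 0  0   0     1    -4 ]
R2 ← R2 + 8/9·R3
  [ 1  1  -1  -2   3 ]
  [ 0  1  -2   0  -1 ]
  [ 0  0   0   1  -4 ]
R1 ← R1 + 2·R3
  [ 1  1  -1  0  -5 ]
  [ 0  1  -2  0  -1 ]
  [ 0  0   0  1  -4 ]
R1 ← R1 − R2
  [ 1  0   1  0  -4 ]
  [ 0  1  -2  0  -1 ]
  [ 0  0   0  1  -4 ]

[[1, 0, 1, 0, -4], [0, 1, -2, 0, -1], [0, 0, 0, 1, -4]]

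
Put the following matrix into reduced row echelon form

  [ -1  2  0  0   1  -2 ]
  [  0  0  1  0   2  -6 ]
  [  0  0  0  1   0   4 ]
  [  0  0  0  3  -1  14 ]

[[1, -2, 0, 0, 0, 0], [0, 0, 1, 0, 0, -2], [0, 0, 0, 1, 0, 4], [0, 0, 0, 0, 1, -2]]

r1 → -1·r1
  [ 1  -2  0  0  -1   2 ]
  [ 0   0  1  0   2  -6 ]
  [ 0   0  0  1   0   4 ]
  [ 0   0  0  3  -1  14 ]
r4 → r4 − 3·r3
  [ 1  -2  0  0  -1   2 ]
  [ 0   0  1  0   2  -6 ]
  [ 0   0  0  1   0   4 ]
  [ 0   0  0  0  -1   2 ]
r4 → -1·r4
  [ 1  -2  0  0  -1   2 ]
  [ 0   0  1  0   2  -6 ]
  [ 0   0  0  1   0   4 ]
  [ 0   0  0  0   1  -2 ]
r2 → r2 − 2·r4
  [ 1  -2  0  0  -1   2 ]
  [ 0   0  1  0   0  -2 ]
  [ 0   0  0  1   0   4 ]
  [ 0   0  0  0   1  -2 ]
r1 → r1 + r4
  [ 1  -2  0  0  0   0 ]
  [ 0   0  1  0  0  -2 ]
  [ 0   0  0  1  0   4 ]
  [ 0   0  0  0  1  -2 ]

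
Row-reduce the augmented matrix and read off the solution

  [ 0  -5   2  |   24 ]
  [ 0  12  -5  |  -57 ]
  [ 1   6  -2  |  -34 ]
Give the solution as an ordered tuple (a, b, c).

Swap ρ1 and ρ3.
  [ 1   6  -2  |  -34 ]
  [ 0  12  -5  |  -57 ]
  [ 0  -5   2  |   24 ]
Multiply ρ2 by 1/12.
  [ 1   6     -2  |    -34 ]
  [ 0   1  -5/12  |  -19/4 ]
  [ 0  -5      2  |     24 ]
Add 5 times ρ2 to ρ3.
  [ 1  6     -2  |    -34 ]
  [ 0  1  -5/12  |  -19/4 ]
  [ 0  0  -1/12  |    1/4 ]
Multiply ρ3 by -12.
  [ 1  6     -2  |    -34 ]
  [ 0  1  -5/12  |  -19/4 ]
  [ 0  0      1  |     -3 ]
Add 5/12 times ρ3 to ρ2.
  [ 1  6  -2  |  -34 ]
  [ 0  1   0  |   -6 ]
  [ 0  0   1  |   -3 ]
Add 2 times ρ3 to ρ1.
  [ 1  6  0  |  -40 ]
  [ 0  1  0  |   -6 ]
  [ 0  0  1  |   -3 ]
Subtract 6 times ρ2 from ρ1.
  [ 1  0  0  |  -4 ]
  [ 0  1  0  |  -6 ]
  [ 0  0  1  |  -3 ]
Reading off the last column: a = -4, b = -6, c = -3.

(-4, -6, -3)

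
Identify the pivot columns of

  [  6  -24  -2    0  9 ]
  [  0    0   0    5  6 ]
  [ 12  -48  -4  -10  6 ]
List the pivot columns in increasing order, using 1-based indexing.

1, 4

ρ1 := 1/6·ρ1
  [  1   -4  -1/3    0  3/2 ]
  [  0    0     0    5    6 ]
  [ 12  -48    -4  -10    6 ]
ρ3 := ρ3 − 12·ρ1
  [ 1  -4  -1/3    0  3/2 ]
  [ 0   0     0    5    6 ]
  [ 0   0     0  -10  -12 ]
ρ2 := 1/5·ρ2
  [ 1  -4  -1/3    0  3/2 ]
  [ 0   0     0    1  6/5 ]
  [ 0   0     0  -10  -12 ]
ρ3 := ρ3 + 10·ρ2
  [ 1  -4  -1/3  0  3/2 ]
  [ 0   0     0  1  6/5 ]
  [ 0   0     0  0    0 ]
Pivot columns are the columns containing a leading 1.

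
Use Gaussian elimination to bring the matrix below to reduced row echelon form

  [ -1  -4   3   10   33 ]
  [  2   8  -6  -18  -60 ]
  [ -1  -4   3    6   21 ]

ρ1 := -1·ρ1
  [  1   4  -3  -10  -33 ]
  [  2   8  -6  -18  -60 ]
  [ -1  -4   3    6   21 ]
ρ2 := ρ2 − 2·ρ1
  [  1   4  -3  -10  -33 ]
  [  0   0   0    2    6 ]
  [ -1  -4   3    6   21 ]
ρ3 := ρ3 + ρ1
  [ 1  4  -3  -10  -33 ]
  [ 0  0   0    2    6 ]
  [ 0  0   0   -4  -12 ]
ρ2 := 1/2·ρ2
  [ 1  4  -3  -10  -33 ]
  [ 0  0   0    1    3 ]
  [ 0  0   0   -4  -12 ]
ρ3 := ρ3 + 4·ρ2
  [ 1  4  -3  -10  -33 ]
  [ 0  0   0    1    3 ]
  [ 0  0   0    0    0 ]
ρ1 := ρ1 + 10·ρ2
  [ 1  4  -3  0  -3 ]
  [ 0  0   0  1   3 ]
  [ 0  0   0  0   0 ]

[[1, 4, -3, 0, -3], [0, 0, 0, 1, 3], [0, 0, 0, 0, 0]]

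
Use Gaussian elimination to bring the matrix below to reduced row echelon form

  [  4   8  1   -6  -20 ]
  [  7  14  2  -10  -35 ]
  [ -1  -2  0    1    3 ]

[[1, 2, 0, 0, -1], [0, 0, 1, 0, -4], [0, 0, 0, 1, 2]]

Multiply r1 by 1/4.
  [  1   2  1/4  -3/2   -5 ]
  [  7  14    2   -10  -35 ]
  [ -1  -2    0     1    3 ]
Subtract 7 times r1 from r2.
  [  1   2  1/4  -3/2  -5 ]
  [  0   0  1/4   1/2   0 ]
  [ -1  -2    0     1   3 ]
Add r1 to r3.
  [ 1  2  1/4  -3/2  -5 ]
  [ 0  0  1/4   1/2   0 ]
  [ 0  0  1/4  -1/2  -2 ]
Multiply r2 by 4.
  [ 1  2  1/4  -3/2  -5 ]
  [ 0  0    1     2   0 ]
  [ 0  0  1/4  -1/2  -2 ]
Subtract 1/4 times r2 from r3.
  [ 1  2  1/4  -3/2  -5 ]
  [ 0  0    1     2   0 ]
  [ 0  0    0    -1  -2 ]
Multiply r3 by -1.
  [ 1  2  1/4  -3/2  -5 ]
  [ 0  0    1     2   0 ]
  [ 0  0    0     1   2 ]
Subtract 2 times r3 from r2.
  [ 1  2  1/4  -3/2  -5 ]
  [ 0  0    1     0  -4 ]
  [ 0  0    0     1   2 ]
Add 3/2 times r3 to r1.
  [ 1  2  1/4  0  -2 ]
  [ 0  0    1  0  -4 ]
  [ 0  0    0  1   2 ]
Subtract 1/4 times r2 from r1.
  [ 1  2  0  0  -1 ]
  [ 0  0  1  0  -4 ]
  [ 0  0  0  1   2 ]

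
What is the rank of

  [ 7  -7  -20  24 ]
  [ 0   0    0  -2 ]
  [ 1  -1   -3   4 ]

rank = 3

R1 := 1/7·R1
  [ 1  -1  -20/7  24/7 ]
  [ 0   0      0    -2 ]
  [ 1  -1     -3     4 ]
R3 := R3 − R1
  [ 1  -1  -20/7  24/7 ]
  [ 0   0      0    -2 ]
  [ 0   0   -1/7   4/7 ]
R2 <-> R3
  [ 1  -1  -20/7  24/7 ]
  [ 0   0   -1/7   4/7 ]
  [ 0   0      0    -2 ]
R2 := -7·R2
  [ 1  -1  -20/7  24/7 ]
  [ 0   0      1    -4 ]
  [ 0   0      0    -2 ]
R3 := -1/2·R3
  [ 1  -1  -20/7  24/7 ]
  [ 0   0      1    -4 ]
  [ 0   0      0     1 ]
R2 := R2 + 4·R3
  [ 1  -1  -20/7  24/7 ]
  [ 0   0      1     0 ]
  [ 0   0      0     1 ]
R1 := R1 − 24/7·R3
  [ 1  -1  -20/7  0 ]
  [ 0   0      1  0 ]
  [ 0   0      0  1 ]
R1 := R1 + 20/7·R2
  [ 1  -1  0  0 ]
  [ 0   0  1  0 ]
  [ 0   0  0  1 ]
The reduced form has 3 nonzero rows.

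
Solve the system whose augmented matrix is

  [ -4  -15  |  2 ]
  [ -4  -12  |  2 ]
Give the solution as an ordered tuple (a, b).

(-1/2, 0)

r1 -> -1/4·r1
  [  1  15/4  |  -1/2 ]
  [ -4   -12  |     2 ]
r2 -> r2 + 4·r1
  [ 1  15/4  |  -1/2 ]
  [ 0     3  |     0 ]
r2 -> 1/3·r2
  [ 1  15/4  |  -1/2 ]
  [ 0     1  |     0 ]
r1 -> r1 − 15/4·r2
  [ 1  0  |  -1/2 ]
  [ 0  1  |     0 ]
Reading off the last column: a = -1/2, b = 0.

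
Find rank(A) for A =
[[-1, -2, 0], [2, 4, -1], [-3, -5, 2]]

Multiply r1 by -1.
  [  1   2   0 ]
  [  2   4  -1 ]
  [ -3  -5   2 ]
Subtract 2 times r1 from r2.
  [  1   2   0 ]
  [  0   0  -1 ]
  [ -3  -5   2 ]
Add 3 times r1 to r3.
  [ 1  2   0 ]
  [ 0  0  -1 ]
  [ 0  1   2 ]
Swap r2 and r3.
  [ 1  2   0 ]
  [ 0  1   2 ]
  [ 0  0  -1 ]
Multiply r3 by -1.
  [ 1  2  0 ]
  [ 0  1  2 ]
  [ 0  0  1 ]
Subtract 2 times r3 from r2.
  [ 1  2  0 ]
  [ 0  1  0 ]
  [ 0  0  1 ]
Subtract 2 times r2 from r1.
  [ 1  0  0 ]
  [ 0  1  0 ]
  [ 0  0  1 ]
The reduced form has 3 nonzero rows.

rank = 3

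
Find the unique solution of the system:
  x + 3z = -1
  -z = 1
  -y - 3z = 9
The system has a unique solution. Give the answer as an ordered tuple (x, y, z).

Form the augmented matrix and row-reduce:
  [ 1   0   3  |  -1 ]
  [ 0   0  -1  |   1 ]
  [ 0  -1  -3  |   9 ]
R2 ↔ R3
  [ 1   0   3  |  -1 ]
  [ 0  -1  -3  |   9 ]
  [ 0   0  -1  |   1 ]
R2 → -1·R2
  [ 1  0   3  |  -1 ]
  [ 0  1   3  |  -9 ]
  [ 0  0  -1  |   1 ]
R3 → -1·R3
  [ 1  0  3  |  -1 ]
  [ 0  1  3  |  -9 ]
  [ 0  0  1  |  -1 ]
R2 → R2 − 3·R3
  [ 1  0  3  |  -1 ]
  [ 0  1  0  |  -6 ]
  [ 0  0  1  |  -1 ]
R1 → R1 − 3·R3
  [ 1  0  0  |   2 ]
  [ 0  1  0  |  -6 ]
  [ 0  0  1  |  -1 ]
Reading off the last column: x = 2, y = -6, z = -1.

(2, -6, -1)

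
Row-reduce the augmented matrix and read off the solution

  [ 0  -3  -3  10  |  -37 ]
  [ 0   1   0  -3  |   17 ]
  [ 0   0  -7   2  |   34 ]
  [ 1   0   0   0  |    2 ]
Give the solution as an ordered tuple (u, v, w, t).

(2, 5, -6, -4)

r1 <=> r4
  [ 1   0   0   0  |    2 ]
  [ 0   1   0  -3  |   17 ]
  [ 0   0  -7   2  |   34 ]
  [ 0  -3  -3  10  |  -37 ]
r4 ← r4 + 3·r2
  [ 1  0   0   0  |   2 ]
  [ 0  1   0  -3  |  17 ]
  [ 0  0  -7   2  |  34 ]
  [ 0  0  -3   1  |  14 ]
r3 ← -1/7·r3
  [ 1  0   0     0  |      2 ]
  [ 0  1   0    -3  |     17 ]
  [ 0  0   1  -2/7  |  -34/7 ]
  [ 0  0  -3     1  |     14 ]
r4 ← r4 + 3·r3
  [ 1  0  0     0  |      2 ]
  [ 0  1  0    -3  |     17 ]
  [ 0  0  1  -2/7  |  -34/7 ]
  [ 0  0  0   1/7  |   -4/7 ]
r4 ← 7·r4
  [ 1  0  0     0  |      2 ]
  [ 0  1  0    -3  |     17 ]
  [ 0  0  1  -2/7  |  -34/7 ]
  [ 0  0  0     1  |     -4 ]
r3 ← r3 + 2/7·r4
  [ 1  0  0   0  |   2 ]
  [ 0  1  0  -3  |  17 ]
  [ 0  0  1   0  |  -6 ]
  [ 0  0  0   1  |  -4 ]
r2 ← r2 + 3·r4
  [ 1  0  0  0  |   2 ]
  [ 0  1  0  0  |   5 ]
  [ 0  0  1  0  |  -6 ]
  [ 0  0  0  1  |  -4 ]
Reading off the last column: u = 2, v = 5, w = -6, t = -4.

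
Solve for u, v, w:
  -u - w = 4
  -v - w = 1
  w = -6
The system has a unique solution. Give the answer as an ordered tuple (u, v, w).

(2, 5, -6)

Form the augmented matrix and row-reduce:
  [ -1   0  -1  |   4 ]
  [  0  -1  -1  |   1 ]
  [  0   0   1  |  -6 ]
ρ1 -> -1·ρ1
ρ2 -> -1·ρ2
ρ2 -> ρ2 − ρ3
ρ1 -> ρ1 − ρ3
Reading off the last column: u = 2, v = 5, w = -6.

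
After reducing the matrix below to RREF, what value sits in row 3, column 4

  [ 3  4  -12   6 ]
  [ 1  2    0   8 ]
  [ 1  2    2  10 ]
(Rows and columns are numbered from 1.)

1

R1 := 1/3·R1
  [ 1  4/3  -4   2 ]
  [ 1    2   0   8 ]
  [ 1    2   2  10 ]
R2 := R2 − R1
  [ 1  4/3  -4   2 ]
  [ 0  2/3   4   6 ]
  [ 1    2   2  10 ]
R3 := R3 − R1
  [ 1  4/3  -4  2 ]
  [ 0  2/3   4  6 ]
  [ 0  2/3   6  8 ]
R2 := 3/2·R2
  [ 1  4/3  -4  2 ]
  [ 0    1   6  9 ]
  [ 0  2/3   6  8 ]
R3 := R3 − 2/3·R2
  [ 1  4/3  -4  2 ]
  [ 0    1   6  9 ]
  [ 0    0   2  2 ]
R3 := 1/2·R3
  [ 1  4/3  -4  2 ]
  [ 0    1   6  9 ]
  [ 0    0   1  1 ]
R2 := R2 − 6·R3
  [ 1  4/3  -4  2 ]
  [ 0    1   0  3 ]
  [ 0    0   1  1 ]
R1 := R1 + 4·R3
  [ 1  4/3  0  6 ]
  [ 0    1  0  3 ]
  [ 0    0  1  1 ]
R1 := R1 − 4/3·R2
  [ 1  0  0  2 ]
  [ 0  1  0  3 ]
  [ 0  0  1  1 ]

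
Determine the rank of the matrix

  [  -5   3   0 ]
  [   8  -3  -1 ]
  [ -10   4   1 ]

R1 → -1/5·R1
  [   1  -3/5   0 ]
  [   8    -3  -1 ]
  [ -10     4   1 ]
R2 → R2 − 8·R1
  [   1  -3/5   0 ]
  [   0   9/5  -1 ]
  [ -10     4   1 ]
R3 → R3 + 10·R1
  [ 1  -3/5   0 ]
  [ 0   9/5  -1 ]
  [ 0    -2   1 ]
R2 → 5/9·R2
  [ 1  -3/5     0 ]
  [ 0     1  -5/9 ]
  [ 0    -2     1 ]
R3 → R3 + 2·R2
  [ 1  -3/5     0 ]
  [ 0     1  -5/9 ]
  [ 0     0  -1/9 ]
R3 → -9·R3
  [ 1  -3/5     0 ]
  [ 0     1  -5/9 ]
  [ 0     0     1 ]
R2 → R2 + 5/9·R3
  [ 1  -3/5  0 ]
  [ 0     1  0 ]
  [ 0     0  1 ]
R1 → R1 + 3/5·R2
  [ 1  0  0 ]
  [ 0  1  0 ]
  [ 0  0  1 ]
The reduced form has 3 nonzero rows.

rank = 3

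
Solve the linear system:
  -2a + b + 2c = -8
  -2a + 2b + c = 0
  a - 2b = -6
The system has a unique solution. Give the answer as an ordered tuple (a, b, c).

(2, 4, -4)

Form the augmented matrix and row-reduce:
  [ -2   1  2  |  -8 ]
  [ -2   2  1  |   0 ]
  [  1  -2  0  |  -6 ]
R1 ← -1/2·R1
  [  1  -1/2  -1  |   4 ]
  [ -2     2   1  |   0 ]
  [  1    -2   0  |  -6 ]
R2 ← R2 + 2·R1
  [ 1  -1/2  -1  |   4 ]
  [ 0     1  -1  |   8 ]
  [ 1    -2   0  |  -6 ]
R3 ← R3 − R1
  [ 1  -1/2  -1  |    4 ]
  [ 0     1  -1  |    8 ]
  [ 0  -3/2   1  |  -10 ]
R3 ← R3 + 3/2·R2
  [ 1  -1/2    -1  |  4 ]
  [ 0     1    -1  |  8 ]
  [ 0     0  -1/2  |  2 ]
R3 ← -2·R3
  [ 1  -1/2  -1  |   4 ]
  [ 0     1  -1  |   8 ]
  [ 0     0   1  |  -4 ]
R2 ← R2 + R3
  [ 1  -1/2  -1  |   4 ]
  [ 0     1   0  |   4 ]
  [ 0     0   1  |  -4 ]
R1 ← R1 + R3
  [ 1  -1/2  0  |   0 ]
  [ 0     1  0  |   4 ]
  [ 0     0  1  |  -4 ]
R1 ← R1 + 1/2·R2
  [ 1  0  0  |   2 ]
  [ 0  1  0  |   4 ]
  [ 0  0  1  |  -4 ]
Reading off the last column: a = 2, b = 4, c = -4.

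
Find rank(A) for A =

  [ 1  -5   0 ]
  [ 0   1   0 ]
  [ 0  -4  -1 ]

ρ3 -> ρ3 + 4·ρ2
  [ 1  -5   0 ]
  [ 0   1   0 ]
  [ 0   0  -1 ]
ρ3 -> -1·ρ3
  [ 1  -5  0 ]
  [ 0   1  0 ]
  [ 0   0  1 ]
ρ1 -> ρ1 + 5·ρ2
  [ 1  0  0 ]
  [ 0  1  0 ]
  [ 0  0  1 ]
The reduced form has 3 nonzero rows.

rank = 3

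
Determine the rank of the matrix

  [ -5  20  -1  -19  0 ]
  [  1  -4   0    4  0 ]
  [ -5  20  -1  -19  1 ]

ρ1 → -1/5·ρ1
  [  1  -4  1/5  19/5  0 ]
  [  1  -4    0     4  0 ]
  [ -5  20   -1   -19  1 ]
ρ2 → ρ2 − ρ1
  [  1  -4   1/5  19/5  0 ]
  [  0   0  -1/5   1/5  0 ]
  [ -5  20    -1   -19  1 ]
ρ3 → ρ3 + 5·ρ1
  [ 1  -4   1/5  19/5  0 ]
  [ 0   0  -1/5   1/5  0 ]
  [ 0   0     0     0  1 ]
ρ2 → -5·ρ2
  [ 1  -4  1/5  19/5  0 ]
  [ 0   0    1    -1  0 ]
  [ 0   0    0     0  1 ]
ρ1 → ρ1 − 1/5·ρ2
  [ 1  -4  0   4  0 ]
  [ 0   0  1  -1  0 ]
  [ 0   0  0   0  1 ]
The reduced form has 3 nonzero rows.

rank = 3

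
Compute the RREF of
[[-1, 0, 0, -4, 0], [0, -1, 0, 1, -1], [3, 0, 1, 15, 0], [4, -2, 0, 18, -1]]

R1 ← -1·R1
R3 ← R3 − 3·R1
R4 ← R4 − 4·R1
R2 ← -1·R2
R4 ← R4 + 2·R2
R2 ← R2 − R4

[[1, 0, 0, 4, 0], [0, 1, 0, -1, 0], [0, 0, 1, 3, 0], [0, 0, 0, 0, 1]]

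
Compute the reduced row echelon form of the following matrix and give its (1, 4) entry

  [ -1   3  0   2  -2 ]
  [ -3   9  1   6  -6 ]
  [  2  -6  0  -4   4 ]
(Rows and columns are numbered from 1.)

-2

r1 -> -1·r1
  [  1  -3  0  -2   2 ]
  [ -3   9  1   6  -6 ]
  [  2  -6  0  -4   4 ]
r2 -> r2 + 3·r1
  [ 1  -3  0  -2  2 ]
  [ 0   0  1   0  0 ]
  [ 2  -6  0  -4  4 ]
r3 -> r3 − 2·r1
  [ 1  -3  0  -2  2 ]
  [ 0   0  1   0  0 ]
  [ 0   0  0   0  0 ]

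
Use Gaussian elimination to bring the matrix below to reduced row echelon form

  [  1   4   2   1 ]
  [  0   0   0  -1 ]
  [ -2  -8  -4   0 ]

[[1, 4, 2, 0], [0, 0, 0, 1], [0, 0, 0, 0]]

R3 -> R3 + 2·R1
  [ 1  4  2   1 ]
  [ 0  0  0  -1 ]
  [ 0  0  0   2 ]
R2 -> -1·R2
  [ 1  4  2  1 ]
  [ 0  0  0  1 ]
  [ 0  0  0  2 ]
R3 -> R3 − 2·R2
  [ 1  4  2  1 ]
  [ 0  0  0  1 ]
  [ 0  0  0  0 ]
R1 -> R1 − R2
  [ 1  4  2  0 ]
  [ 0  0  0  1 ]
  [ 0  0  0  0 ]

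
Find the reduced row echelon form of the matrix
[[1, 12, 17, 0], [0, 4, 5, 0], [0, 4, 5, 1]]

[[1, 0, 2, 0], [0, 1, 5/4, 0], [0, 0, 0, 1]]

R2 ← 1/4·R2
  [ 1  12   17  0 ]
  [ 0   1  5/4  0 ]
  [ 0   4    5  1 ]
R3 ← R3 − 4·R2
  [ 1  12   17  0 ]
  [ 0   1  5/4  0 ]
  [ 0   0    0  1 ]
R1 ← R1 − 12·R2
  [ 1  0    2  0 ]
  [ 0  1  5/4  0 ]
  [ 0  0    0  1 ]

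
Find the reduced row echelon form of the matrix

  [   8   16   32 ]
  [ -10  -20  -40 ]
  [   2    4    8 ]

R1 → 1/8·R1
  [   1    2    4 ]
  [ -10  -20  -40 ]
  [   2    4    8 ]
R2 → R2 + 10·R1
  [ 1  2  4 ]
  [ 0  0  0 ]
  [ 2  4  8 ]
R3 → R3 − 2·R1
  [ 1  2  4 ]
  [ 0  0  0 ]
  [ 0  0  0 ]

[[1, 2, 4], [0, 0, 0], [0, 0, 0]]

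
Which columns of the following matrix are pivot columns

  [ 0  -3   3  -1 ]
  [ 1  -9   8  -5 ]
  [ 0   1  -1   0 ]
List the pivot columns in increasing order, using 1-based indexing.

1, 2, 4

R1 ↔ R2
  [ 1  -9   8  -5 ]
  [ 0  -3   3  -1 ]
  [ 0   1  -1   0 ]
R2 -> -1/3·R2
  [ 1  -9   8   -5 ]
  [ 0   1  -1  1/3 ]
  [ 0   1  -1    0 ]
R3 -> R3 − R2
  [ 1  -9   8    -5 ]
  [ 0   1  -1   1/3 ]
  [ 0   0   0  -1/3 ]
R3 -> -3·R3
  [ 1  -9   8   -5 ]
  [ 0   1  -1  1/3 ]
  [ 0   0   0    1 ]
R2 -> R2 − 1/3·R3
  [ 1  -9   8  -5 ]
  [ 0   1  -1   0 ]
  [ 0   0   0   1 ]
R1 -> R1 + 5·R3
  [ 1  -9   8  0 ]
  [ 0   1  -1  0 ]
  [ 0   0   0  1 ]
R1 -> R1 + 9·R2
  [ 1  0  -1  0 ]
  [ 0  1  -1  0 ]
  [ 0  0   0  1 ]
Pivot columns are the columns containing a leading 1.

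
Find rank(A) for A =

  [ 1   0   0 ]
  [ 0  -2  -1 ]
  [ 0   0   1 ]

rank = 3

r2 := -1/2·r2
r2 := r2 − 1/2·r3
The reduced form has 3 nonzero rows.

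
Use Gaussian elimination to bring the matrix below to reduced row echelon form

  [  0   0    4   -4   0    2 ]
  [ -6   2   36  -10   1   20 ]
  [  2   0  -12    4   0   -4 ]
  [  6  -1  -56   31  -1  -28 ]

[[1, 0, 0, -4, 0, 1], [0, 1, 0, 1, 0, 2], [0, 0, 1, -1, 0, 1/2], [0, 0, 0, 0, 1, 4]]

r1 ↔ r2
r1 -> -1/6·r1
r3 -> r3 − 2·r1
r4 -> r4 − 6·r1
r2 ↔ r3
r2 -> 3/2·r2
r4 -> r4 − r2
r3 -> 1/4·r3
r4 -> r4 + 20·r3
r4 -> -2·r4
r2 -> r2 − 1/2·r4
r1 -> r1 + 1/6·r4
r1 -> r1 + 6·r3
r1 -> r1 + 1/3·r2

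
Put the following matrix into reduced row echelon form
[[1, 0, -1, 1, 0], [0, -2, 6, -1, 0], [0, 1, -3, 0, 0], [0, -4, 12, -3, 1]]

[[1, 0, -1, 0, 0], [0, 1, -3, 0, 0], [0, 0, 0, 1, 0], [0, 0, 0, 0, 1]]

Multiply R2 by -1/2.
  [ 1   0  -1    1  0 ]
  [ 0   1  -3  1/2  0 ]
  [ 0   1  -3    0  0 ]
  [ 0  -4  12   -3  1 ]
Subtract R2 from R3.
  [ 1   0  -1     1  0 ]
  [ 0   1  -3   1/2  0 ]
  [ 0   0   0  -1/2  0 ]
  [ 0  -4  12    -3  1 ]
Add 4 times R2 to R4.
  [ 1  0  -1     1  0 ]
  [ 0  1  -3   1/2  0 ]
  [ 0  0   0  -1/2  0 ]
  [ 0  0   0    -1  1 ]
Multiply R3 by -2.
  [ 1  0  -1    1  0 ]
  [ 0  1  -3  1/2  0 ]
  [ 0  0   0    1  0 ]
  [ 0  0   0   -1  1 ]
Add R3 to R4.
  [ 1  0  -1    1  0 ]
  [ 0  1  -3  1/2  0 ]
  [ 0  0   0    1  0 ]
  [ 0  0   0    0  1 ]
Subtract 1/2 times R3 from R2.
  [ 1  0  -1  1  0 ]
  [ 0  1  -3  0  0 ]
  [ 0  0   0  1  0 ]
  [ 0  0   0  0  1 ]
Subtract R3 from R1.
  [ 1  0  -1  0  0 ]
  [ 0  1  -3  0  0 ]
  [ 0  0   0  1  0 ]
  [ 0  0   0  0  1 ]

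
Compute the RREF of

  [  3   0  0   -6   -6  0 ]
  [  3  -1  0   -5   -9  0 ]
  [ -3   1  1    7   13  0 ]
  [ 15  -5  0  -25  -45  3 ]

Multiply R1 by 1/3.
  [  1   0  0   -2   -2  0 ]
  [  3  -1  0   -5   -9  0 ]
  [ -3   1  1    7   13  0 ]
  [ 15  -5  0  -25  -45  3 ]
Subtract 3 times R1 from R2.
  [  1   0  0   -2   -2  0 ]
  [  0  -1  0    1   -3  0 ]
  [ -3   1  1    7   13  0 ]
  [ 15  -5  0  -25  -45  3 ]
Add 3 times R1 to R3.
  [  1   0  0   -2   -2  0 ]
  [  0  -1  0    1   -3  0 ]
  [  0   1  1    1    7  0 ]
  [ 15  -5  0  -25  -45  3 ]
Subtract 15 times R1 from R4.
  [ 1   0  0  -2   -2  0 ]
  [ 0  -1  0   1   -3  0 ]
  [ 0   1  1   1    7  0 ]
  [ 0  -5  0   5  -15  3 ]
Multiply R2 by -1.
  [ 1   0  0  -2   -2  0 ]
  [ 0   1  0  -1    3  0 ]
  [ 0   1  1   1    7  0 ]
  [ 0  -5  0   5  -15  3 ]
Subtract R2 from R3.
  [ 1   0  0  -2   -2  0 ]
  [ 0   1  0  -1    3  0 ]
  [ 0   0  1   2    4  0 ]
  [ 0  -5  0   5  -15  3 ]
Add 5 times R2 to R4.
  [ 1  0  0  -2  -2  0 ]
  [ 0  1  0  -1   3  0 ]
  [ 0  0  1   2   4  0 ]
  [ 0  0  0   0   0  3 ]
Multiply R4 by 1/3.
  [ 1  0  0  -2  -2  0 ]
  [ 0  1  0  -1   3  0 ]
  [ 0  0  1   2   4  0 ]
  [ 0  0  0   0   0  1 ]

[[1, 0, 0, -2, -2, 0], [0, 1, 0, -1, 3, 0], [0, 0, 1, 2, 4, 0], [0, 0, 0, 0, 0, 1]]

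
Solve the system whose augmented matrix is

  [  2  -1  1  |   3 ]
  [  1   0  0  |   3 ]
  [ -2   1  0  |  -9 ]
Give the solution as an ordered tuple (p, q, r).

(3, -3, -6)

R1 -> 1/2·R1
  [  1  -1/2  1/2  |  3/2 ]
  [  1     0    0  |    3 ]
  [ -2     1    0  |   -9 ]
R2 -> R2 − R1
  [  1  -1/2   1/2  |  3/2 ]
  [  0   1/2  -1/2  |  3/2 ]
  [ -2     1     0  |   -9 ]
R3 -> R3 + 2·R1
  [ 1  -1/2   1/2  |  3/2 ]
  [ 0   1/2  -1/2  |  3/2 ]
  [ 0     0     1  |   -6 ]
R2 -> 2·R2
  [ 1  -1/2  1/2  |  3/2 ]
  [ 0     1   -1  |    3 ]
  [ 0     0    1  |   -6 ]
R2 -> R2 + R3
  [ 1  -1/2  1/2  |  3/2 ]
  [ 0     1    0  |   -3 ]
  [ 0     0    1  |   -6 ]
R1 -> R1 − 1/2·R3
  [ 1  -1/2  0  |  9/2 ]
  [ 0     1  0  |   -3 ]
  [ 0     0  1  |   -6 ]
R1 -> R1 + 1/2·R2
  [ 1  0  0  |   3 ]
  [ 0  1  0  |  -3 ]
  [ 0  0  1  |  -6 ]
Reading off the last column: p = 3, q = -3, r = -6.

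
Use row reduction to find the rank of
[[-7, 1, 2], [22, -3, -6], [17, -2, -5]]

R1 → -1/7·R1
  [  1  -1/7  -2/7 ]
  [ 22    -3    -6 ]
  [ 17    -2    -5 ]
R2 → R2 − 22·R1
  [  1  -1/7  -2/7 ]
  [  0   1/7   2/7 ]
  [ 17    -2    -5 ]
R3 → R3 − 17·R1
  [ 1  -1/7  -2/7 ]
  [ 0   1/7   2/7 ]
  [ 0   3/7  -1/7 ]
R2 → 7·R2
  [ 1  -1/7  -2/7 ]
  [ 0     1     2 ]
  [ 0   3/7  -1/7 ]
R3 → R3 − 3/7·R2
  [ 1  -1/7  -2/7 ]
  [ 0     1     2 ]
  [ 0     0    -1 ]
R3 → -1·R3
  [ 1  -1/7  -2/7 ]
  [ 0     1     2 ]
  [ 0     0     1 ]
R2 → R2 − 2·R3
  [ 1  -1/7  -2/7 ]
  [ 0     1     0 ]
  [ 0     0     1 ]
R1 → R1 + 2/7·R3
  [ 1  -1/7  0 ]
  [ 0     1  0 ]
  [ 0     0  1 ]
R1 → R1 + 1/7·R2
  [ 1  0  0 ]
  [ 0  1  0 ]
  [ 0  0  1 ]
The reduced form has 3 nonzero rows.

rank = 3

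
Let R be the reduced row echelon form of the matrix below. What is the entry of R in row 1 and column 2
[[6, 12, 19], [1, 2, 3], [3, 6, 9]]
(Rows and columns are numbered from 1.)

Multiply R1 by 1/6.
  [ 1  2  19/6 ]
  [ 1  2     3 ]
  [ 3  6     9 ]
Subtract R1 from R2.
  [ 1  2  19/6 ]
  [ 0  0  -1/6 ]
  [ 3  6     9 ]
Subtract 3 times R1 from R3.
  [ 1  2  19/6 ]
  [ 0  0  -1/6 ]
  [ 0  0  -1/2 ]
Multiply R2 by -6.
  [ 1  2  19/6 ]
  [ 0  0     1 ]
  [ 0  0  -1/2 ]
Add 1/2 times R2 to R3.
  [ 1  2  19/6 ]
  [ 0  0     1 ]
  [ 0  0     0 ]
Subtract 19/6 times R2 from R1.
  [ 1  2  0 ]
  [ 0  0  1 ]
  [ 0  0  0 ]

2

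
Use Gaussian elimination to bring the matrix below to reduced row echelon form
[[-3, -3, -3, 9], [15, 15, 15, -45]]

R1 ← -1/3·R1
  [  1   1   1   -3 ]
  [ 15  15  15  -45 ]
R2 ← R2 − 15·R1
  [ 1  1  1  -3 ]
  [ 0  0  0   0 ]

[[1, 1, 1, -3], [0, 0, 0, 0]]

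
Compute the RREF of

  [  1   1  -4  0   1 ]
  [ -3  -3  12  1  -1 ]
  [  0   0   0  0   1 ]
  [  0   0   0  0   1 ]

[[1, 1, -4, 0, 0], [0, 0, 0, 1, 0], [0, 0, 0, 0, 1], [0, 0, 0, 0, 0]]

R2 → R2 + 3·R1
  [ 1  1  -4  0  1 ]
  [ 0  0   0  1  2 ]
  [ 0  0   0  0  1 ]
  [ 0  0   0  0  1 ]
R4 → R4 − R3
  [ 1  1  -4  0  1 ]
  [ 0  0   0  1  2 ]
  [ 0  0   0  0  1 ]
  [ 0  0   0  0  0 ]
R2 → R2 − 2·R3
  [ 1  1  -4  0  1 ]
  [ 0  0   0  1  0 ]
  [ 0  0   0  0  1 ]
  [ 0  0   0  0  0 ]
R1 → R1 − R3
  [ 1  1  -4  0  0 ]
  [ 0  0   0  1  0 ]
  [ 0  0   0  0  1 ]
  [ 0  0   0  0  0 ]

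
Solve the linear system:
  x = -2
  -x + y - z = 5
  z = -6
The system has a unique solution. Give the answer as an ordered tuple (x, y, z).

(-2, -3, -6)

Form the augmented matrix and row-reduce:
  [  1  0   0  |  -2 ]
  [ -1  1  -1  |   5 ]
  [  0  0   1  |  -6 ]
Add R1 to R2.
  [ 1  0   0  |  -2 ]
  [ 0  1  -1  |   3 ]
  [ 0  0   1  |  -6 ]
Add R3 to R2.
  [ 1  0  0  |  -2 ]
  [ 0  1  0  |  -3 ]
  [ 0  0  1  |  -6 ]
Reading off the last column: x = -2, y = -3, z = -6.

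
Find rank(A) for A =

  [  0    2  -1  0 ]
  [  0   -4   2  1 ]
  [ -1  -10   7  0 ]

Swap ρ1 and ρ3.
Multiply ρ1 by -1.
Multiply ρ2 by -1/4.
Subtract 2 times ρ2 from ρ3.
Multiply ρ3 by 2.
Add 1/4 times ρ3 to ρ2.
Subtract 10 times ρ2 from ρ1.
The reduced form has 3 nonzero rows.

rank = 3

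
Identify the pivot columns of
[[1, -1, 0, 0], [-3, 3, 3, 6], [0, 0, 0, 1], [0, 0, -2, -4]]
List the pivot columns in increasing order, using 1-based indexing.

1, 3, 4

R2 → R2 + 3·R1
  [ 1  -1   0   0 ]
  [ 0   0   3   6 ]
  [ 0   0   0   1 ]
  [ 0   0  -2  -4 ]
R2 → 1/3·R2
  [ 1  -1   0   0 ]
  [ 0   0   1   2 ]
  [ 0   0   0   1 ]
  [ 0   0  -2  -4 ]
R4 → R4 + 2·R2
  [ 1  -1  0  0 ]
  [ 0   0  1  2 ]
  [ 0   0  0  1 ]
  [ 0   0  0  0 ]
R2 → R2 − 2·R3
  [ 1  -1  0  0 ]
  [ 0   0  1  0 ]
  [ 0   0  0  1 ]
  [ 0   0  0  0 ]
Pivot columns are the columns containing a leading 1.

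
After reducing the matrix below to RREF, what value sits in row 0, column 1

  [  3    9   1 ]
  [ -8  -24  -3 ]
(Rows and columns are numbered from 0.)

R1 ← 1/3·R1
  [  1    3  1/3 ]
  [ -8  -24   -3 ]
R2 ← R2 + 8·R1
  [ 1  3   1/3 ]
  [ 0  0  -1/3 ]
R2 ← -3·R2
  [ 1  3  1/3 ]
  [ 0  0    1 ]
R1 ← R1 − 1/3·R2
  [ 1  3  0 ]
  [ 0  0  1 ]

3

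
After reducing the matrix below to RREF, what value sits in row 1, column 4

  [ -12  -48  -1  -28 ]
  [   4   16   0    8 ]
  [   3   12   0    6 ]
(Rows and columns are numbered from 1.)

2

R1 → -1/12·R1
  [ 1   4  1/12  7/3 ]
  [ 4  16     0    8 ]
  [ 3  12     0    6 ]
R2 → R2 − 4·R1
  [ 1   4  1/12   7/3 ]
  [ 0   0  -1/3  -4/3 ]
  [ 3  12     0     6 ]
R3 → R3 − 3·R1
  [ 1  4  1/12   7/3 ]
  [ 0  0  -1/3  -4/3 ]
  [ 0  0  -1/4    -1 ]
R2 → -3·R2
  [ 1  4  1/12  7/3 ]
  [ 0  0     1    4 ]
  [ 0  0  -1/4   -1 ]
R3 → R3 + 1/4·R2
  [ 1  4  1/12  7/3 ]
  [ 0  0     1    4 ]
  [ 0  0     0    0 ]
R1 → R1 − 1/12·R2
  [ 1  4  0  2 ]
  [ 0  0  1  4 ]
  [ 0  0  0  0 ]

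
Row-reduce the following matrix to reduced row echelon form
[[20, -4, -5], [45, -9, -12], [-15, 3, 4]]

r1 ← 1/20·r1
  [   1  -1/5  -1/4 ]
  [  45    -9   -12 ]
  [ -15     3     4 ]
r2 ← r2 − 45·r1
  [   1  -1/5  -1/4 ]
  [   0     0  -3/4 ]
  [ -15     3     4 ]
r3 ← r3 + 15·r1
  [ 1  -1/5  -1/4 ]
  [ 0     0  -3/4 ]
  [ 0     0   1/4 ]
r2 ← -4/3·r2
  [ 1  -1/5  -1/4 ]
  [ 0     0     1 ]
  [ 0     0   1/4 ]
r3 ← r3 − 1/4·r2
  [ 1  -1/5  -1/4 ]
  [ 0     0     1 ]
  [ 0     0     0 ]
r1 ← r1 + 1/4·r2
  [ 1  -1/5  0 ]
  [ 0     0  1 ]
  [ 0     0  0 ]

[[1, -1/5, 0], [0, 0, 1], [0, 0, 0]]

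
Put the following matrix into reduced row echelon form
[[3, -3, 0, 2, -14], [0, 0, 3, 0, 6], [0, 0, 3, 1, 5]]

[[1, -1, 0, 0, -4], [0, 0, 1, 0, 2], [0, 0, 0, 1, -1]]

r1 := 1/3·r1
  [ 1  -1  0  2/3  -14/3 ]
  [ 0   0  3    0      6 ]
  [ 0   0  3    1      5 ]
r2 := 1/3·r2
  [ 1  -1  0  2/3  -14/3 ]
  [ 0   0  1    0      2 ]
  [ 0   0  3    1      5 ]
r3 := r3 − 3·r2
  [ 1  -1  0  2/3  -14/3 ]
  [ 0   0  1    0      2 ]
  [ 0   0  0    1     -1 ]
r1 := r1 − 2/3·r3
  [ 1  -1  0  0  -4 ]
  [ 0   0  1  0   2 ]
  [ 0   0  0  1  -1 ]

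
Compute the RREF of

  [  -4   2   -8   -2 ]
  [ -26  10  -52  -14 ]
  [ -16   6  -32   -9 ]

Multiply ρ1 by -1/4.
  [   1  -1/2    2  1/2 ]
  [ -26    10  -52  -14 ]
  [ -16     6  -32   -9 ]
Add 26 times ρ1 to ρ2.
  [   1  -1/2    2  1/2 ]
  [   0    -3    0   -1 ]
  [ -16     6  -32   -9 ]
Add 16 times ρ1 to ρ3.
  [ 1  -1/2  2  1/2 ]
  [ 0    -3  0   -1 ]
  [ 0    -2  0   -1 ]
Multiply ρ2 by -1/3.
  [ 1  -1/2  2  1/2 ]
  [ 0     1  0  1/3 ]
  [ 0    -2  0   -1 ]
Add 2 times ρ2 to ρ3.
  [ 1  -1/2  2   1/2 ]
  [ 0     1  0   1/3 ]
  [ 0     0  0  -1/3 ]
Multiply ρ3 by -3.
  [ 1  -1/2  2  1/2 ]
  [ 0     1  0  1/3 ]
  [ 0     0  0    1 ]
Subtract 1/3 times ρ3 from ρ2.
  [ 1  -1/2  2  1/2 ]
  [ 0     1  0    0 ]
  [ 0     0  0    1 ]
Subtract 1/2 times ρ3 from ρ1.
  [ 1  -1/2  2  0 ]
  [ 0     1  0  0 ]
  [ 0     0  0  1 ]
Add 1/2 times ρ2 to ρ1.
  [ 1  0  2  0 ]
  [ 0  1  0  0 ]
  [ 0  0  0  1 ]

[[1, 0, 2, 0], [0, 1, 0, 0], [0, 0, 0, 1]]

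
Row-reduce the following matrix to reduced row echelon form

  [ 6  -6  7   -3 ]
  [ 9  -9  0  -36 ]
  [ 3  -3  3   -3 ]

[[1, -1, 0, -4], [0, 0, 1, 3], [0, 0, 0, 0]]

r1 := 1/6·r1
  [ 1  -1  7/6  -1/2 ]
  [ 9  -9    0   -36 ]
  [ 3  -3    3    -3 ]
r2 := r2 − 9·r1
  [ 1  -1    7/6   -1/2 ]
  [ 0   0  -21/2  -63/2 ]
  [ 3  -3      3     -3 ]
r3 := r3 − 3·r1
  [ 1  -1    7/6   -1/2 ]
  [ 0   0  -21/2  -63/2 ]
  [ 0   0   -1/2   -3/2 ]
r2 := -2/21·r2
  [ 1  -1   7/6  -1/2 ]
  [ 0   0     1     3 ]
  [ 0   0  -1/2  -3/2 ]
r3 := r3 + 1/2·r2
  [ 1  -1  7/6  -1/2 ]
  [ 0   0    1     3 ]
  [ 0   0    0     0 ]
r1 := r1 − 7/6·r2
  [ 1  -1  0  -4 ]
  [ 0   0  1   3 ]
  [ 0   0  0   0 ]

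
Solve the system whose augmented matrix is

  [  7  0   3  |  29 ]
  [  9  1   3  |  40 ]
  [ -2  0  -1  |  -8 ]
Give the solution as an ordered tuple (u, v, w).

R1 -> 1/7·R1
  [  1  0  3/7  |  29/7 ]
  [  9  1    3  |    40 ]
  [ -2  0   -1  |    -8 ]
R2 -> R2 − 9·R1
  [  1  0   3/7  |  29/7 ]
  [  0  1  -6/7  |  19/7 ]
  [ -2  0    -1  |    -8 ]
R3 -> R3 + 2·R1
  [ 1  0   3/7  |  29/7 ]
  [ 0  1  -6/7  |  19/7 ]
  [ 0  0  -1/7  |   2/7 ]
R3 -> -7·R3
  [ 1  0   3/7  |  29/7 ]
  [ 0  1  -6/7  |  19/7 ]
  [ 0  0     1  |    -2 ]
R2 -> R2 + 6/7·R3
  [ 1  0  3/7  |  29/7 ]
  [ 0  1    0  |     1 ]
  [ 0  0    1  |    -2 ]
R1 -> R1 − 3/7·R3
  [ 1  0  0  |   5 ]
  [ 0  1  0  |   1 ]
  [ 0  0  1  |  -2 ]
Reading off the last column: u = 5, v = 1, w = -2.

(5, 1, -2)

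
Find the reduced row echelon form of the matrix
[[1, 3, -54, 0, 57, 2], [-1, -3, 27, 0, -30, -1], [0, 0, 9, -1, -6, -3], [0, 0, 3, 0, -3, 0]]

R2 ← R2 + R1
  [ 1  3  -54   0  57   2 ]
  [ 0  0  -27   0  27   1 ]
  [ 0  0    9  -1  -6  -3 ]
  [ 0  0    3   0  -3   0 ]
R2 ← -1/27·R2
  [ 1  3  -54   0  57      2 ]
  [ 0  0    1   0  -1  -1/27 ]
  [ 0  0    9  -1  -6     -3 ]
  [ 0  0    3   0  -3      0 ]
R3 ← R3 − 9·R2
  [ 1  3  -54   0  57      2 ]
  [ 0  0    1   0  -1  -1/27 ]
  [ 0  0    0  -1   3   -8/3 ]
  [ 0  0    3   0  -3      0 ]
R4 ← R4 − 3·R2
  [ 1  3  -54   0  57      2 ]
  [ 0  0    1   0  -1  -1/27 ]
  [ 0  0    0  -1   3   -8/3 ]
  [ 0  0    0   0   0    1/9 ]
R3 ← -1·R3
  [ 1  3  -54  0  57      2 ]
  [ 0  0    1  0  -1  -1/27 ]
  [ 0  0    0  1  -3    8/3 ]
  [ 0  0    0  0   0    1/9 ]
R4 ← 9·R4
  [ 1  3  -54  0  57      2 ]
  [ 0  0    1  0  -1  -1/27 ]
  [ 0  0    0  1  -3    8/3 ]
  [ 0  0    0  0   0      1 ]
R3 ← R3 − 8/3·R4
  [ 1  3  -54  0  57      2 ]
  [ 0  0    1  0  -1  -1/27 ]
  [ 0  0    0  1  -3      0 ]
  [ 0  0    0  0   0      1 ]
R2 ← R2 + 1/27·R4
  [ 1  3  -54  0  57  2 ]
  [ 0  0    1  0  -1  0 ]
  [ 0  0    0  1  -3  0 ]
  [ 0  0    0  0   0  1 ]
R1 ← R1 − 2·R4
  [ 1  3  -54  0  57  0 ]
  [ 0  0    1  0  -1  0 ]
  [ 0  0    0  1  -3  0 ]
  [ 0  0    0  0   0  1 ]
R1 ← R1 + 54·R2
  [ 1  3  0  0   3  0 ]
  [ 0  0  1  0  -1  0 ]
  [ 0  0  0  1  -3  0 ]
  [ 0  0  0  0   0  1 ]

[[1, 3, 0, 0, 3, 0], [0, 0, 1, 0, -1, 0], [0, 0, 0, 1, -3, 0], [0, 0, 0, 0, 0, 1]]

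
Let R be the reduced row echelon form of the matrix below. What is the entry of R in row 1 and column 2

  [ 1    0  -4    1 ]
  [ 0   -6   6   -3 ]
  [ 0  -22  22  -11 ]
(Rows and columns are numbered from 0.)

R2 → -1/6·R2
R3 → R3 + 22·R2

-1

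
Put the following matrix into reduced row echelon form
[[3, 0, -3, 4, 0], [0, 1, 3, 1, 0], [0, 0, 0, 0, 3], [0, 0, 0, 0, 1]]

[[1, 0, -1, 4/3, 0], [0, 1, 3, 1, 0], [0, 0, 0, 0, 1], [0, 0, 0, 0, 0]]

R1 -> 1/3·R1
  [ 1  0  -1  4/3  0 ]
  [ 0  1   3    1  0 ]
  [ 0  0   0    0  3 ]
  [ 0  0   0    0  1 ]
R3 -> 1/3·R3
  [ 1  0  -1  4/3  0 ]
  [ 0  1   3    1  0 ]
  [ 0  0   0    0  1 ]
  [ 0  0   0    0  1 ]
R4 -> R4 − R3
  [ 1  0  -1  4/3  0 ]
  [ 0  1   3    1  0 ]
  [ 0  0   0    0  1 ]
  [ 0  0   0    0  0 ]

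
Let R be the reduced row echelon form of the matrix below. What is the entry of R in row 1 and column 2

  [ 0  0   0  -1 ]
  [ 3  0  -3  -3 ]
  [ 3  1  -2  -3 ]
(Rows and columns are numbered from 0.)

Swap ρ1 and ρ2.
  [ 3  0  -3  -3 ]
  [ 0  0   0  -1 ]
  [ 3  1  -2  -3 ]
Multiply ρ1 by 1/3.
  [ 1  0  -1  -1 ]
  [ 0  0   0  -1 ]
  [ 3  1  -2  -3 ]
Subtract 3 times ρ1 from ρ3.
  [ 1  0  -1  -1 ]
  [ 0  0   0  -1 ]
  [ 0  1   1   0 ]
Swap ρ2 and ρ3.
  [ 1  0  -1  -1 ]
  [ 0  1   1   0 ]
  [ 0  0   0  -1 ]
Multiply ρ3 by -1.
  [ 1  0  -1  -1 ]
  [ 0  1   1   0 ]
  [ 0  0   0   1 ]
Add ρ3 to ρ1.
  [ 1  0  -1  0 ]
  [ 0  1   1  0 ]
  [ 0  0   0  1 ]

1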